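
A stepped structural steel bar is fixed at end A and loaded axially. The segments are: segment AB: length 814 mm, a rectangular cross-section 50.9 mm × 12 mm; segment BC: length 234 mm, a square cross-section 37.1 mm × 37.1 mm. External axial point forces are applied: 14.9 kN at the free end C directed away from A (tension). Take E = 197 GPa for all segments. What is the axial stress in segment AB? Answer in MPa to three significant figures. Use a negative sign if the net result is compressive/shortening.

24.4 MPa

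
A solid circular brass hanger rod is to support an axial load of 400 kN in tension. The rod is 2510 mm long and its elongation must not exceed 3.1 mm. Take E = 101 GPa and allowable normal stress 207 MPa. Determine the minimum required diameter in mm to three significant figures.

63.9 mm

Required area A ≥ P/σ_allow = 400000/207 = 1932 mm².
For a solid circular section, d ≥ √(4A/π) = 49.6 mm.
Elongation limit: A ≥ PL/(Eδ_allow) = 400000·2510/(101000·3.1) = 3207 mm² ⇒ d ≥ 63.9 mm.
The elongation limit governs.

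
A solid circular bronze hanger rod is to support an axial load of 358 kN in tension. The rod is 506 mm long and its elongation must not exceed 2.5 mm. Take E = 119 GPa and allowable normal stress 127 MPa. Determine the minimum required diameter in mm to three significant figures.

Required area A ≥ P/σ_allow = 358000/127 = 2819 mm².
For a solid circular section, d ≥ √(4A/π) = 59.91 mm.
Elongation limit: A ≥ PL/(Eδ_allow) = 358000·506/(119000·2.5) = 608.9 mm² ⇒ d ≥ 27.84 mm.
The stress limit governs.

59.9 mm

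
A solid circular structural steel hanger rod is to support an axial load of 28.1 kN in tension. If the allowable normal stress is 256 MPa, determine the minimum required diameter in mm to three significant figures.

11.8 mm

Required area A ≥ P/σ_allow = 28100/256 = 109.8 mm².
For a solid circular section, d ≥ √(4A/π) = 11.82 mm.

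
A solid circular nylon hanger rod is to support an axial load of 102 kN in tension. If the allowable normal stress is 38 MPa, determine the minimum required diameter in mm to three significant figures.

58.5 mm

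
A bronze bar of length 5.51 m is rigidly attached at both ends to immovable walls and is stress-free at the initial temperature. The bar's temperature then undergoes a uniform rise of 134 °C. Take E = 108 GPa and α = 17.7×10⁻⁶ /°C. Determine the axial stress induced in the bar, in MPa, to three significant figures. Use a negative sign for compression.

-256 MPa

Free thermal expansion αLΔT = 17.7e-6 · 5510 · 134 = 13.07 mm.
The walls impose strain ε = −(13.07)/5510 = -2.3718e-03; σ = Eε = 108000 · -2.3718e-03 = -256.2 MPa.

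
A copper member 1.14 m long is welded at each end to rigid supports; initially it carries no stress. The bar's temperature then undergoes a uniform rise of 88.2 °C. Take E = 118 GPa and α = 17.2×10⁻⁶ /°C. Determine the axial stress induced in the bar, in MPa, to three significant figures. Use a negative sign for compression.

Free thermal expansion αLΔT = 17.2e-6 · 1140 · 88.2 = 1.729 mm.
The walls impose strain ε = −(1.729)/1140 = -1.5170e-03; σ = Eε = 118000 · -1.5170e-03 = -179 MPa.

-179 MPa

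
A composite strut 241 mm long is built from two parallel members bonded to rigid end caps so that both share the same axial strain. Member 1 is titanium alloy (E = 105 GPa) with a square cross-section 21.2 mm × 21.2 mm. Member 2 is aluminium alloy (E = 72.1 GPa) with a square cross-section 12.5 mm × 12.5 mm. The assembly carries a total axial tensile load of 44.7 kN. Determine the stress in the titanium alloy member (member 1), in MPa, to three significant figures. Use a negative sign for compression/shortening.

80.3 MPa

A_1 = 449.4 mm².
A_2 = 156.2 mm².
Equal strain + equilibrium ⇒ each member carries load in proportion to AE: A₁E₁ = 47190000 N, A₂E₂ = 11270000 N, ΣAE = 58460000 N.
σ₁ = P·E₁/ΣAE = 44700·105000/58460000 = 80.29 MPa.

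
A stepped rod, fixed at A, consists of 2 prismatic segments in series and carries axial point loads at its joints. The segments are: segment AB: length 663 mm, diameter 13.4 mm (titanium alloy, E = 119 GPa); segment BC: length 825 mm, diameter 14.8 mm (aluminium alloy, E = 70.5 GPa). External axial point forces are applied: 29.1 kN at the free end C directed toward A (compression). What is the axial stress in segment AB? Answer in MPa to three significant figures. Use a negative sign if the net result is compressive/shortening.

Internal axial forces (sectioning from the free end, tension +): N_BC = -29.1 kN, N_AB = -29.1 kN.
A_AB = 141 mm².
σ_AB = N_AB/A_AB = -29100/141 = -206.3 MPa.

-206 MPa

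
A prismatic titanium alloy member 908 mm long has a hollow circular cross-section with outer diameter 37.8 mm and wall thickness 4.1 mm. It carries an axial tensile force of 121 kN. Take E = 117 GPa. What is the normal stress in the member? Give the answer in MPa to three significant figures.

A = 434.1 mm².
σ = N/A = 121000/434.1 = 278.8 MPa.

279 MPa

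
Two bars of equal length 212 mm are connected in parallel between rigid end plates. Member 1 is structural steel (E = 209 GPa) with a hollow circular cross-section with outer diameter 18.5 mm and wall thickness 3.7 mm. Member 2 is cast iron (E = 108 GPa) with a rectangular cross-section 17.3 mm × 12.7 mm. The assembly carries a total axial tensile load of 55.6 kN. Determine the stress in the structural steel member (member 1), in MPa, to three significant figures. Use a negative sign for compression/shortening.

A_1 = 172 mm².
A_2 = 219.7 mm².
Equal strain + equilibrium ⇒ each member carries load in proportion to AE: A₁E₁ = 35960000 N, A₂E₂ = 23730000 N, ΣAE = 59680000 N.
σ₁ = P·E₁/ΣAE = 55600·209000/59680000 = 194.7 MPa.

195 MPa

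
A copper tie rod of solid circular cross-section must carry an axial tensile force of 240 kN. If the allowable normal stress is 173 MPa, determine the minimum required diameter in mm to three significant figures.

42.0 mm

Required area A ≥ P/σ_allow = 240000/173 = 1387 mm².
For a solid circular section, d ≥ √(4A/π) = 42.03 mm.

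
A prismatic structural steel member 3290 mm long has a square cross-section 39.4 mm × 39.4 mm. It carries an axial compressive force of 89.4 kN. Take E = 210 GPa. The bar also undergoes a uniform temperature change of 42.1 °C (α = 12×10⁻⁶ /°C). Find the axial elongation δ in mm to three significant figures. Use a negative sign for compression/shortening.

A = 1552 mm².
δ_mech = NL/(AE) = -89400·3290/(1552·210000) = -0.9022 mm.
δ_thermal = αLΔT = 12e-6·3290·42.1 = 1.662 mm.
δ = δ_mech + δ_thermal = 0.7599 mm.

0.760 mm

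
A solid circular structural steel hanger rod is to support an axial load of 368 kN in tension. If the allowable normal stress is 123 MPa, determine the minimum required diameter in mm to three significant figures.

Required area A ≥ P/σ_allow = 368000/123 = 2992 mm².
For a solid circular section, d ≥ √(4A/π) = 61.72 mm.

61.7 mm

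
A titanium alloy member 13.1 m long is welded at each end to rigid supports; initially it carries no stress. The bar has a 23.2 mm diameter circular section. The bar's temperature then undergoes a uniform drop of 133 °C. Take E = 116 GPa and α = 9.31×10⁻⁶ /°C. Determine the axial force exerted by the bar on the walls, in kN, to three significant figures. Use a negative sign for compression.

Free thermal expansion αLΔT = 9.31e-6 · 13100 · -133 = -16.22 mm.
The walls impose strain ε = −(-16.22)/13100 = 1.2382e-03; σ = Eε = 116000 · 1.2382e-03 = 143.6 MPa.
Wall reaction R = σ·A = 143.6·422.7 = 60720 N = 60.72 kN.

60.7 kN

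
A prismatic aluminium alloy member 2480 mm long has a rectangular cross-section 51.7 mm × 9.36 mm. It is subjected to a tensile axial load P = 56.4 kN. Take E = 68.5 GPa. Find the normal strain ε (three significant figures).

A = 483.9 mm².
σ = N/A = 116.6 MPa; ε = σ/E = 116.6/68500 = 1.701e-03.

0.00170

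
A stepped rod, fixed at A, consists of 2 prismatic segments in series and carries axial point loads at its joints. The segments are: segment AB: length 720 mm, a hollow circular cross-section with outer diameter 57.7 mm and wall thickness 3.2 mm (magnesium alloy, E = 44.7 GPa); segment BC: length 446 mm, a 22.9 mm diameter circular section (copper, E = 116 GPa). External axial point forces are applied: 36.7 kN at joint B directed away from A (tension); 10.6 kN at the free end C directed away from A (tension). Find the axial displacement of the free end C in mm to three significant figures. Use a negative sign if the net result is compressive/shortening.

1.49 mm

Internal axial forces (sectioning from the free end, tension +): N_BC = 10.6 kN, N_AB = 47.3 kN.
A_AB = 547.9 mm².
A_BC = 411.9 mm².
δ_AB = 47300·720/(547.9·44700) = 1.391 mm
δ_BC = 10600·446/(411.9·116000) = 0.09895 mm
δ = Σδ_i = 1.49 mm.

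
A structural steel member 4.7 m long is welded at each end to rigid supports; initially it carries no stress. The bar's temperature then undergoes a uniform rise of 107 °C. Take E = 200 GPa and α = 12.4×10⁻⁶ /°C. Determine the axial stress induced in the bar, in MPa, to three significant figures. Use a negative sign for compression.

Free thermal expansion αLΔT = 12.4e-6 · 4700 · 107 = 6.236 mm.
The walls impose strain ε = −(6.236)/4700 = -1.3268e-03; σ = Eε = 200000 · -1.3268e-03 = -265.4 MPa.

-265 MPa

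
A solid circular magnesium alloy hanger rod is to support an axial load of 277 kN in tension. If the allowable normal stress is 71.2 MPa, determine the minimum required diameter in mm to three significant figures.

Required area A ≥ P/σ_allow = 277000/71.2 = 3890 mm².
For a solid circular section, d ≥ √(4A/π) = 70.38 mm.

70.4 mm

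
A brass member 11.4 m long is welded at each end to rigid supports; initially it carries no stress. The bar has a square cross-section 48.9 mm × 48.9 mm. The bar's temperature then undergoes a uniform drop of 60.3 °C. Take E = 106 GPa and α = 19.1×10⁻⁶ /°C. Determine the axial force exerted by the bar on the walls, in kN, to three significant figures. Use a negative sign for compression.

Free thermal expansion αLΔT = 19.1e-6 · 11400 · -60.3 = -13.13 mm.
The walls impose strain ε = −(-13.13)/11400 = 1.1517e-03; σ = Eε = 106000 · 1.1517e-03 = 122.1 MPa.
Wall reaction R = σ·A = 122.1·2391 = 291900 N = 291.9 kN.

292 kN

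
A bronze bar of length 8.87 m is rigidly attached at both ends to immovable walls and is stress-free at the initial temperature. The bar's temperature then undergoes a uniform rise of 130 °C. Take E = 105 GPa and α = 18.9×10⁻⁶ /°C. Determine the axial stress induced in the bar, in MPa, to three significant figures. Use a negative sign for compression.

Free thermal expansion αLΔT = 18.9e-6 · 8870 · 130 = 21.79 mm.
The walls impose strain ε = −(21.79)/8870 = -2.4570e-03; σ = Eε = 105000 · -2.4570e-03 = -258 MPa.

-258 MPa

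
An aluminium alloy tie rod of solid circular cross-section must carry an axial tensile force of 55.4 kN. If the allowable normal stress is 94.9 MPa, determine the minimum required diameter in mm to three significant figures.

27.3 mm

Required area A ≥ P/σ_allow = 55400/94.9 = 583.8 mm².
For a solid circular section, d ≥ √(4A/π) = 27.26 mm.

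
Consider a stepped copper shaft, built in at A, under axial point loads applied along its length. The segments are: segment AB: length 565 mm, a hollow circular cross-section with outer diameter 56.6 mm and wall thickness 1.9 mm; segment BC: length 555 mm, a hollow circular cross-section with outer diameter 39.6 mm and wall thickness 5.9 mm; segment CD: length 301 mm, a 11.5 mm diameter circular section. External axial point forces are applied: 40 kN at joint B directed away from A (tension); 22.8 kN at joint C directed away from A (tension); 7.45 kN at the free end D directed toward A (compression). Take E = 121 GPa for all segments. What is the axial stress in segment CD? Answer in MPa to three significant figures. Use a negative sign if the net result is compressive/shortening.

-71.7 MPa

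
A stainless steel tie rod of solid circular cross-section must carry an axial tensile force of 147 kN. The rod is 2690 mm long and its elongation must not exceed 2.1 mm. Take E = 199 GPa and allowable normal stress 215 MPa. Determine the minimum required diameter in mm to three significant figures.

Required area A ≥ P/σ_allow = 147000/215 = 683.7 mm².
For a solid circular section, d ≥ √(4A/π) = 29.5 mm.
Elongation limit: A ≥ PL/(Eδ_allow) = 147000·2690/(199000·2.1) = 946.2 mm² ⇒ d ≥ 34.71 mm.
The elongation limit governs.

34.7 mm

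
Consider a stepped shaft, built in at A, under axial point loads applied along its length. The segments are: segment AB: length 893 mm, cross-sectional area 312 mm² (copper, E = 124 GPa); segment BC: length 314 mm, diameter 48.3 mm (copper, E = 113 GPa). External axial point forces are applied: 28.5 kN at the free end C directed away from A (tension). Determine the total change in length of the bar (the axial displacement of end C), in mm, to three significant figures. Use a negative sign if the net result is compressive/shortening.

0.701 mm

Internal axial forces (sectioning from the free end, tension +): N_BC = 28.5 kN, N_AB = 28.5 kN.
A_BC = 1832 mm².
δ_AB = 28500·893/(312·124000) = 0.6578 mm
δ_BC = 28500·314/(1832·113000) = 0.04322 mm
δ = Σδ_i = 0.7011 mm.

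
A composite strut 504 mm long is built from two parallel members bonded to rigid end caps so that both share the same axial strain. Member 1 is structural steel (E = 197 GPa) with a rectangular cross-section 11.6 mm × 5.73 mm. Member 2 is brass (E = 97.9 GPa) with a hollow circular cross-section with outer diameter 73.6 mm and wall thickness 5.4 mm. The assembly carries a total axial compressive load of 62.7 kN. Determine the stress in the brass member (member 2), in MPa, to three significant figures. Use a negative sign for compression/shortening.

-48.6 MPa

A_1 = 66.47 mm².
A_2 = 1157 mm².
Equal strain + equilibrium ⇒ each member carries load in proportion to AE: A₁E₁ = 13090000 N, A₂E₂ = 113300000 N, ΣAE = 126400000 N.
σ₂ = P·E₂/ΣAE = -62700·97900/126400000 = -48.58 MPa.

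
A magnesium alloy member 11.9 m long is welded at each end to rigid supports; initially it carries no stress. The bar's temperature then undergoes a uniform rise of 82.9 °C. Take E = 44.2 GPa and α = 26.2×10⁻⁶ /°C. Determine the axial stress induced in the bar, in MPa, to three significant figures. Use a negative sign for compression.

Free thermal expansion αLΔT = 26.2e-6 · 11900 · 82.9 = 25.85 mm.
The walls impose strain ε = −(25.85)/11900 = -2.1720e-03; σ = Eε = 44200 · -2.1720e-03 = -96 MPa.

-96.0 MPa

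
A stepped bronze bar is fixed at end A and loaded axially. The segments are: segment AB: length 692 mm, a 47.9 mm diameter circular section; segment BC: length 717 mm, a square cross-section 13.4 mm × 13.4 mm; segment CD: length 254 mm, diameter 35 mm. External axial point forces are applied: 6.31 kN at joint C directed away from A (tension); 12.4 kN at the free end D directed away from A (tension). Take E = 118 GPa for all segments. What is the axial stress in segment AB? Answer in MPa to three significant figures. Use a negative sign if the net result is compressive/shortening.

Internal axial forces (sectioning from the free end, tension +): N_CD = 12.4 kN, N_BC = 18.71 kN, N_AB = 18.71 kN.
A_AB = 1802 mm².
σ_AB = N_AB/A_AB = 18710/1802 = 10.38 MPa.

10.4 MPa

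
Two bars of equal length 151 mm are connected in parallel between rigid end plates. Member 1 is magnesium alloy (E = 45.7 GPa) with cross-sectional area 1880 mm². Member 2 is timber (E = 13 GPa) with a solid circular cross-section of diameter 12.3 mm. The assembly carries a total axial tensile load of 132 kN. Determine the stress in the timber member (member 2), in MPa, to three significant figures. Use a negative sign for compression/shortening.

A_2 = 118.8 mm².
Equal strain + equilibrium ⇒ each member carries load in proportion to AE: A₁E₁ = 85920000 N, A₂E₂ = 1545000 N, ΣAE = 87460000 N.
σ₂ = P·E₂/ΣAE = 132000·13000/87460000 = 19.62 MPa.

19.6 MPa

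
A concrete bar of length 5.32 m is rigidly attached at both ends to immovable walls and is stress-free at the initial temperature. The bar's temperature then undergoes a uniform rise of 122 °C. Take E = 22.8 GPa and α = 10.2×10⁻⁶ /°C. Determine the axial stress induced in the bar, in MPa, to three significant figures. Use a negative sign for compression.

-28.4 MPa

Free thermal expansion αLΔT = 10.2e-6 · 5320 · 122 = 6.62 mm.
The walls impose strain ε = −(6.62)/5320 = -1.2444e-03; σ = Eε = 22800 · -1.2444e-03 = -28.37 MPa.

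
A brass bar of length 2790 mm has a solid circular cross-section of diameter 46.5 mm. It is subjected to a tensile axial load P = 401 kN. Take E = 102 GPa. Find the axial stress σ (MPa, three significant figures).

236 MPa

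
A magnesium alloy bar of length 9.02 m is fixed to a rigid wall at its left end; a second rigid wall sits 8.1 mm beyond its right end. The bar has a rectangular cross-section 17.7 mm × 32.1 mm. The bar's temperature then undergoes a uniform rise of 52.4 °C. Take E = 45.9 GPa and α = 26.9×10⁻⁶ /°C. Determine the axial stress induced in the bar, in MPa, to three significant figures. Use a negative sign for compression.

Free thermal expansion αLΔT = 26.9e-6 · 9020 · 52.4 = 12.71 mm.
The walls engage after the gap closes; constrained expansion = 12.71 − 8.1 = 4.614 mm.
The walls impose strain ε = −(4.614)/9020 = -5.1156e-04; σ = Eε = 45900 · -5.1156e-04 = -23.48 MPa.

-23.5 MPa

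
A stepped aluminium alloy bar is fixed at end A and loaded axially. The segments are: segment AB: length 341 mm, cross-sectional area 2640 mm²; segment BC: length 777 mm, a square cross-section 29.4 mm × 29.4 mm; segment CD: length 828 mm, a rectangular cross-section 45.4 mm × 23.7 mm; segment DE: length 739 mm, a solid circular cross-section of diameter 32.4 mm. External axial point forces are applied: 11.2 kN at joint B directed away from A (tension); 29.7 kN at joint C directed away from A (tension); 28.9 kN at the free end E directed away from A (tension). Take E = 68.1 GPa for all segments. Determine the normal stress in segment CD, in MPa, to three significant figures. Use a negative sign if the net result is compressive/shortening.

Internal axial forces (sectioning from the free end, tension +): N_DE = 28.9 kN, N_CD = 28.9 kN, N_BC = 58.6 kN, N_AB = 69.8 kN.
A_CD = 1076 mm².
σ_CD = N_CD/A_CD = 28900/1076 = 26.86 MPa.

26.9 MPa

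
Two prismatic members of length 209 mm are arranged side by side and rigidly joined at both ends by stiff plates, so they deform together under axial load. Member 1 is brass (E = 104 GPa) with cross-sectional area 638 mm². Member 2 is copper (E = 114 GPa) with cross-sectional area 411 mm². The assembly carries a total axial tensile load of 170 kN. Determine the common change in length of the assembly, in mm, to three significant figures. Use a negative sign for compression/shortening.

0.314 mm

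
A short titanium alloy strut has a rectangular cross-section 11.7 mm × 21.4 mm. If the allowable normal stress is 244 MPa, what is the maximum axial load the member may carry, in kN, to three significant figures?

61.1 kN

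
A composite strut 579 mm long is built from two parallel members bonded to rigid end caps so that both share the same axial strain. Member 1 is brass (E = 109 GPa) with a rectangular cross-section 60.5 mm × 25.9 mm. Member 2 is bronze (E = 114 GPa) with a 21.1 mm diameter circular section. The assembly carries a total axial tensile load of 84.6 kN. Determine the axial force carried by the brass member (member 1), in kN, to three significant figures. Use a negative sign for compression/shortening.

68.6 kN

A_1 = 1567 mm².
A_2 = 349.7 mm².
Equal strain + equilibrium ⇒ each member carries load in proportion to AE: A₁E₁ = 170800000 N, A₂E₂ = 39860000 N, ΣAE = 210700000 N.
F₁ = P·A₁E₁/ΣAE = 84600·170800000/210700000 = 68590 N.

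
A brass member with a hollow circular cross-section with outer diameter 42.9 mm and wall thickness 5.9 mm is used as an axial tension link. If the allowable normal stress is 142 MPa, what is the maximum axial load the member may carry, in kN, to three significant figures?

A = 685.8 mm².
P_max = σ_allow · A = 142 · 685.8 = 97380 N = 97.38 kN.

97.4 kN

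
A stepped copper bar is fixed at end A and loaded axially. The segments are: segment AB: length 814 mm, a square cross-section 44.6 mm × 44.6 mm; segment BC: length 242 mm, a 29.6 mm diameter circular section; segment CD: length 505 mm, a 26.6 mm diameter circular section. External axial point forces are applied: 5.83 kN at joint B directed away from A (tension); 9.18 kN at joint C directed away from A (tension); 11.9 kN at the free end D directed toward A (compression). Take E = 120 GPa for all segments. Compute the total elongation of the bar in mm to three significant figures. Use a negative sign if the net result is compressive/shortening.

Internal axial forces (sectioning from the free end, tension +): N_CD = -11.9 kN, N_BC = -2.72 kN, N_AB = 3.11 kN.
A_AB = 1989 mm².
A_BC = 688.1 mm².
A_CD = 555.7 mm².
δ_AB = 3110·814/(1989·120000) = 0.01061 mm
δ_BC = -2720·242/(688.1·120000) = -0.007971 mm
δ_CD = -11900·505/(555.7·120000) = -0.09012 mm
δ = Σδ_i = -0.08748 mm.

-0.0875 mm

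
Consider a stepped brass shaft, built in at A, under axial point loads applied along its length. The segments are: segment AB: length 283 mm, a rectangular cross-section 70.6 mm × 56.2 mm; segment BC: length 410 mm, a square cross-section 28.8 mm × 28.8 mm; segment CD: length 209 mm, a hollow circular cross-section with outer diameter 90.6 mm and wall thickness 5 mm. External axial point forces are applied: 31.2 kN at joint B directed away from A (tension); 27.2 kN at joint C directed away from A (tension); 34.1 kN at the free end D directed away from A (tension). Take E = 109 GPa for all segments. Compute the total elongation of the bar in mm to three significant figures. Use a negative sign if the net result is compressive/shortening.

Internal axial forces (sectioning from the free end, tension +): N_CD = 34.1 kN, N_BC = 61.3 kN, N_AB = 92.5 kN.
A_AB = 3968 mm².
A_BC = 829.4 mm².
A_CD = 1345 mm².
δ_AB = 92500·283/(3968·109000) = 0.06053 mm
δ_BC = 61300·410/(829.4·109000) = 0.278 mm
δ_CD = 34100·209/(1345·109000) = 0.04863 mm
δ = Σδ_i = 0.3871 mm.

0.387 mm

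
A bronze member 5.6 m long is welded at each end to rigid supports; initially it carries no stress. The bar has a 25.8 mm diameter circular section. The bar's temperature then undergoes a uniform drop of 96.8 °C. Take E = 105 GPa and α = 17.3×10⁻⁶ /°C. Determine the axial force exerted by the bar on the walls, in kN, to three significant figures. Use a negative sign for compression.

Free thermal expansion αLΔT = 17.3e-6 · 5600 · -96.8 = -9.378 mm.
The walls impose strain ε = −(-9.378)/5600 = 1.6746e-03; σ = Eε = 105000 · 1.6746e-03 = 175.8 MPa.
Wall reaction R = σ·A = 175.8·522.8 = 91930 N = 91.93 kN.

91.9 kN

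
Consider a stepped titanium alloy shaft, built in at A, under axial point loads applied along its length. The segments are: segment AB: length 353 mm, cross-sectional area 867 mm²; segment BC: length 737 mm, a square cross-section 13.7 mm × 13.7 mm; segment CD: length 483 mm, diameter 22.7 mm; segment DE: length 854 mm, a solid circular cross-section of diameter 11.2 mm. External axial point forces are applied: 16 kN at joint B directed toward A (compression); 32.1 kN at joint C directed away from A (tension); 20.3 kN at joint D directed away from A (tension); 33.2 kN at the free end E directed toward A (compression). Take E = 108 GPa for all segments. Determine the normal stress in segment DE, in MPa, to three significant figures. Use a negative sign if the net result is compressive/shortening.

Internal axial forces (sectioning from the free end, tension +): N_DE = -33.2 kN, N_CD = -12.9 kN, N_BC = 19.2 kN, N_AB = 3.2 kN.
A_DE = 98.52 mm².
σ_DE = N_DE/A_DE = -33200/98.52 = -337 MPa.

-337 MPa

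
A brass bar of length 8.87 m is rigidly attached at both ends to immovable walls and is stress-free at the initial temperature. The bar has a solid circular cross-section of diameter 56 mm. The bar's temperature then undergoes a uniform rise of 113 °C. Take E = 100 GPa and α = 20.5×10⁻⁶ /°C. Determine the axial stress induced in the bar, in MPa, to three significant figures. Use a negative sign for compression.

-232 MPa

Free thermal expansion αLΔT = 20.5e-6 · 8870 · 113 = 20.55 mm.
The walls impose strain ε = −(20.55)/8870 = -2.3165e-03; σ = Eε = 100000 · -2.3165e-03 = -231.7 MPa.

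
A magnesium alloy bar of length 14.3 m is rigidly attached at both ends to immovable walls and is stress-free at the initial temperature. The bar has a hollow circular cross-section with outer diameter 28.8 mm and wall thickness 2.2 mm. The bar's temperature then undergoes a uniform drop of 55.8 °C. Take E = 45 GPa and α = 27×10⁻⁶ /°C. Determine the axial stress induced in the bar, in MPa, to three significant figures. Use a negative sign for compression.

67.8 MPa

Free thermal expansion αLΔT = 27e-6 · 14300 · -55.8 = -21.54 mm.
The walls impose strain ε = −(-21.54)/14300 = 1.5066e-03; σ = Eε = 45000 · 1.5066e-03 = 67.8 MPa.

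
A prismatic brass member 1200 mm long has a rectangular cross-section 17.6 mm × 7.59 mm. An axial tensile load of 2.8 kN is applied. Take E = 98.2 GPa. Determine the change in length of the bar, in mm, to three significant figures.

0.256 mm

A = 133.6 mm².
δ_mech = NL/(AE) = 2800·1200/(133.6·98200) = 0.2561 mm.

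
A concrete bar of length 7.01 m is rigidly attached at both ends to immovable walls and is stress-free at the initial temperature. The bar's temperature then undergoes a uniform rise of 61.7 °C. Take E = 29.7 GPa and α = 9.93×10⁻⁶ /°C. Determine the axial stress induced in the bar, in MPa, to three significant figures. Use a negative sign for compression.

-18.2 MPa

Free thermal expansion αLΔT = 9.93e-6 · 7010 · 61.7 = 4.295 mm.
The walls impose strain ε = −(4.295)/7010 = -6.1268e-04; σ = Eε = 29700 · -6.1268e-04 = -18.2 MPa.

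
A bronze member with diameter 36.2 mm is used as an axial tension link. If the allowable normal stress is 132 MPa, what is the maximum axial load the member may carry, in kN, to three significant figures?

136 kN

A = 1029 mm².
P_max = σ_allow · A = 132 · 1029 = 135900 N = 135.9 kN.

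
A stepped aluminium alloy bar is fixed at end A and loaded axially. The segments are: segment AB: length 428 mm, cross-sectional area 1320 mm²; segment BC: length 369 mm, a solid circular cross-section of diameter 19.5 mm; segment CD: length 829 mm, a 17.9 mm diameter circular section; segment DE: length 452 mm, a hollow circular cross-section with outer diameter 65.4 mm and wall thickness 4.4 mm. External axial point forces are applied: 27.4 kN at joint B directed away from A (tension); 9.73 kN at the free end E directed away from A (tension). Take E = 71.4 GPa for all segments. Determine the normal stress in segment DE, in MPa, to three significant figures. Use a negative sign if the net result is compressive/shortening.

Internal axial forces (sectioning from the free end, tension +): N_DE = 9.73 kN, N_CD = 9.73 kN, N_BC = 9.73 kN, N_AB = 37.13 kN.
A_DE = 843.2 mm².
σ_DE = N_DE/A_DE = 9730/843.2 = 11.54 MPa.

11.5 MPa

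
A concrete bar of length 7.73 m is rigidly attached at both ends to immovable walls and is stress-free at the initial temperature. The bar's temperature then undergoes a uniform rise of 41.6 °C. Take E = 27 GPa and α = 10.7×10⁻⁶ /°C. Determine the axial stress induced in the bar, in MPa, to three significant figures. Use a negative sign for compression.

Free thermal expansion αLΔT = 10.7e-6 · 7730 · 41.6 = 3.441 mm.
The walls impose strain ε = −(3.441)/7730 = -4.4512e-04; σ = Eε = 27000 · -4.4512e-04 = -12.02 MPa.

-12.0 MPa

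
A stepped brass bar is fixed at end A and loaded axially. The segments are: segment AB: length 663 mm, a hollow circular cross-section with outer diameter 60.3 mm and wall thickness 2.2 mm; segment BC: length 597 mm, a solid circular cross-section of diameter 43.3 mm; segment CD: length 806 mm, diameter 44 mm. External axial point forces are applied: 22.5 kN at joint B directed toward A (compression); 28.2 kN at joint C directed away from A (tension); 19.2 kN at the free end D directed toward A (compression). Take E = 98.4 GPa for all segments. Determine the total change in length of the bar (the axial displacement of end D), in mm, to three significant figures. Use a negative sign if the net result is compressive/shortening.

Internal axial forces (sectioning from the free end, tension +): N_CD = -19.2 kN, N_BC = 9 kN, N_AB = -13.5 kN.
A_AB = 401.6 mm².
A_BC = 1473 mm².
A_CD = 1521 mm².
δ_AB = -13500·663/(401.6·98400) = -0.2265 mm
δ_BC = 9000·597/(1473·98400) = 0.03708 mm
δ_CD = -19200·806/(1521·98400) = -0.1034 mm
δ = Σδ_i = -0.2929 mm.

-0.293 mm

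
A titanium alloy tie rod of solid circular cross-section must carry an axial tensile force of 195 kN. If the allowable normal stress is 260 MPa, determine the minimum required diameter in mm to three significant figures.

30.9 mm

Required area A ≥ P/σ_allow = 195000/260 = 750 mm².
For a solid circular section, d ≥ √(4A/π) = 30.9 mm.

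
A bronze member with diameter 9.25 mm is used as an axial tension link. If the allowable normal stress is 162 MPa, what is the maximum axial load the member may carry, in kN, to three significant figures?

10.9 kN

A = 67.2 mm².
P_max = σ_allow · A = 162 · 67.2 = 10890 N = 10.89 kN.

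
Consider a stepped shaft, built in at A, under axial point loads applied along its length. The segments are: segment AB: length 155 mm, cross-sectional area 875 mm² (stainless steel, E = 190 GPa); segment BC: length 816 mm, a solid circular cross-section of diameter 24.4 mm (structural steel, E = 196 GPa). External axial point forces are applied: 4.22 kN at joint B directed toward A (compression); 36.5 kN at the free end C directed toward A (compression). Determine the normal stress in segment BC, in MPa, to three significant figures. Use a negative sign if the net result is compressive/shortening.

-78.1 MPa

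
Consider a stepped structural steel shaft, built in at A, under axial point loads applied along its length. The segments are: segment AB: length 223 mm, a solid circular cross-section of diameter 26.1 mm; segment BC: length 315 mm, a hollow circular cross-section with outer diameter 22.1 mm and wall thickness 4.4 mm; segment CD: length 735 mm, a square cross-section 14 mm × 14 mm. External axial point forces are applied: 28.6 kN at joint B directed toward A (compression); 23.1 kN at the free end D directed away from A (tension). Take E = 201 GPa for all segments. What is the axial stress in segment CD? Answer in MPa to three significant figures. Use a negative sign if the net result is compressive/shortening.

118 MPa

Internal axial forces (sectioning from the free end, tension +): N_CD = 23.1 kN, N_BC = 23.1 kN, N_AB = -5.5 kN.
A_CD = 196 mm².
σ_CD = N_CD/A_CD = 23100/196 = 117.9 MPa.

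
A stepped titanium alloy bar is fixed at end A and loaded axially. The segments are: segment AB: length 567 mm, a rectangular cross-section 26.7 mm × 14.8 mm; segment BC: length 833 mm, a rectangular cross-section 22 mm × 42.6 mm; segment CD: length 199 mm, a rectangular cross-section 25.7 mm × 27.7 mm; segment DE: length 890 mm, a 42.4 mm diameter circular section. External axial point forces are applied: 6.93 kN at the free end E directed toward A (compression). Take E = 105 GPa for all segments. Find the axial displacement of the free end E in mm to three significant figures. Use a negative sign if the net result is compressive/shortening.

Internal axial forces (sectioning from the free end, tension +): N_DE = -6.93 kN, N_CD = -6.93 kN, N_BC = -6.93 kN, N_AB = -6.93 kN.
A_AB = 395.2 mm².
A_BC = 937.2 mm².
A_CD = 711.9 mm².
A_DE = 1412 mm².
δ_AB = -6930·567/(395.2·105000) = -0.0947 mm
δ_BC = -6930·833/(937.2·105000) = -0.05866 mm
δ_CD = -6930·199/(711.9·105000) = -0.01845 mm
δ_DE = -6930·890/(1412·105000) = -0.0416 mm
δ = Σδ_i = -0.2134 mm.

-0.213 mm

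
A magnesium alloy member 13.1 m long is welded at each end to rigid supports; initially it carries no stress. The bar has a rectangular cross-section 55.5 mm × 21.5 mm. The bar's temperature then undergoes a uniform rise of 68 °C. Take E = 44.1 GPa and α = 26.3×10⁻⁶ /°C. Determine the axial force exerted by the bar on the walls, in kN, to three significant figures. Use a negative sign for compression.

-94.1 kN

Free thermal expansion αLΔT = 26.3e-6 · 13100 · 68 = 23.43 mm.
The walls impose strain ε = −(23.43)/13100 = -1.7884e-03; σ = Eε = 44100 · -1.7884e-03 = -78.87 MPa.
Wall reaction R = σ·A = -78.87·1193 = -94110 N = -94.11 kN.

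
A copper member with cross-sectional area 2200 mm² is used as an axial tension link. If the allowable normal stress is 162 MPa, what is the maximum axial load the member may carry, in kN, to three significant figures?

356 kN

P_max = σ_allow · A = 162 · 2200 = 356400 N = 356.4 kN.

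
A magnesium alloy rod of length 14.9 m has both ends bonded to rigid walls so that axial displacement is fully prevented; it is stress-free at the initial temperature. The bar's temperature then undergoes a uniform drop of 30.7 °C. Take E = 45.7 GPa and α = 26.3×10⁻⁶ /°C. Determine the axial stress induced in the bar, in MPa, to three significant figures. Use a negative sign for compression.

Free thermal expansion αLΔT = 26.3e-6 · 14900 · -30.7 = -12.03 mm.
The walls impose strain ε = −(-12.03)/14900 = 8.0741e-04; σ = Eε = 45700 · 8.0741e-04 = 36.9 MPa.

36.9 MPa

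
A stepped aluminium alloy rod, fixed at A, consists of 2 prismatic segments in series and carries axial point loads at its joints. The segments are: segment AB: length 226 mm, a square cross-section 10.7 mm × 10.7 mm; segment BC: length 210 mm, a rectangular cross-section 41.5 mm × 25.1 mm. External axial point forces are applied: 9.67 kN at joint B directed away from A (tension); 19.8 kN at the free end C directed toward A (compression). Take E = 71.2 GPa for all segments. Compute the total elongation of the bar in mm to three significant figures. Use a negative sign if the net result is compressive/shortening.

-0.337 mm

Internal axial forces (sectioning from the free end, tension +): N_BC = -19.8 kN, N_AB = -10.13 kN.
A_AB = 114.5 mm².
A_BC = 1042 mm².
δ_AB = -10130·226/(114.5·71200) = -0.2808 mm
δ_BC = -19800·210/(1042·71200) = -0.05606 mm
δ = Σδ_i = -0.3369 mm.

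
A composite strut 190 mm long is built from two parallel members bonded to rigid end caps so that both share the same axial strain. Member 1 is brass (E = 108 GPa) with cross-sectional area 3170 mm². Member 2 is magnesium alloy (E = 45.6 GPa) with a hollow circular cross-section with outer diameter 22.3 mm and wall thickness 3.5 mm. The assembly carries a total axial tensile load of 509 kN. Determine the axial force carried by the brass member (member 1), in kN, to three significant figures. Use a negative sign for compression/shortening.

495 kN

A_2 = 206.7 mm².
Equal strain + equilibrium ⇒ each member carries load in proportion to AE: A₁E₁ = 342400000 N, A₂E₂ = 9426000 N, ΣAE = 351800000 N.
F₁ = P·A₁E₁/ΣAE = 509000·342400000/351800000 = 495400 N.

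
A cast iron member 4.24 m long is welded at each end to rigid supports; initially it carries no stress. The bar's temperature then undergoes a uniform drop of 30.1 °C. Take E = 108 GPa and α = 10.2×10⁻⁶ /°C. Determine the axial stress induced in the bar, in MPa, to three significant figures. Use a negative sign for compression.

Free thermal expansion αLΔT = 10.2e-6 · 4240 · -30.1 = -1.302 mm.
The walls impose strain ε = −(-1.302)/4240 = 3.0702e-04; σ = Eε = 108000 · 3.0702e-04 = 33.16 MPa.

33.2 MPa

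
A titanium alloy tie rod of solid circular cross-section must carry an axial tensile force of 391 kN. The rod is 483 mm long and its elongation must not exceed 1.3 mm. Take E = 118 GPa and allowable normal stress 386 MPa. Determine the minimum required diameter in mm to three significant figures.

Required area A ≥ P/σ_allow = 391000/386 = 1013 mm².
For a solid circular section, d ≥ √(4A/π) = 35.91 mm.
Elongation limit: A ≥ PL/(Eδ_allow) = 391000·483/(118000·1.3) = 1231 mm² ⇒ d ≥ 39.59 mm.
The elongation limit governs.

39.6 mm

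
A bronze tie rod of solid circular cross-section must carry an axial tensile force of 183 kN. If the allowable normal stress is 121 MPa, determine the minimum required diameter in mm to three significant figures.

Required area A ≥ P/σ_allow = 183000/121 = 1512 mm².
For a solid circular section, d ≥ √(4A/π) = 43.88 mm.

43.9 mm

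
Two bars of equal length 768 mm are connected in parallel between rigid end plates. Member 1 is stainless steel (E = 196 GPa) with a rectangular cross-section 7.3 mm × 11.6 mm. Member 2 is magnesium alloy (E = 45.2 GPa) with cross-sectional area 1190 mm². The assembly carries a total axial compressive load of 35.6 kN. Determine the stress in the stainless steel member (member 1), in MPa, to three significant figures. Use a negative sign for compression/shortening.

A_1 = 84.68 mm².
Equal strain + equilibrium ⇒ each member carries load in proportion to AE: A₁E₁ = 16600000 N, A₂E₂ = 53790000 N, ΣAE = 70390000 N.
σ₁ = P·E₁/ΣAE = -35600·196000/70390000 = -99.13 MPa.

-99.1 MPa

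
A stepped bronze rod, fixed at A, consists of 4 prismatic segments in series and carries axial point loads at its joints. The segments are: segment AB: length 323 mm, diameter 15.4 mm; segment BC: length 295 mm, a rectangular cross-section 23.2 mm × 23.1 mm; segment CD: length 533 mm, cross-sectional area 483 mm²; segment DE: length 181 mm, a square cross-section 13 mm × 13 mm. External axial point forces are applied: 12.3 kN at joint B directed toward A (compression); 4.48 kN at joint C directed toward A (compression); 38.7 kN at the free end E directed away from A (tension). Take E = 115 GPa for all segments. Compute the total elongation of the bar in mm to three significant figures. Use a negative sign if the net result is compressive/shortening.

Internal axial forces (sectioning from the free end, tension +): N_DE = 38.7 kN, N_CD = 38.7 kN, N_BC = 34.22 kN, N_AB = 21.92 kN.
A_AB = 186.3 mm².
A_BC = 535.9 mm².
A_DE = 169 mm².
δ_AB = 21920·323/(186.3·115000) = 0.3305 mm
δ_BC = 34220·295/(535.9·115000) = 0.1638 mm
δ_CD = 38700·533/(483·115000) = 0.3714 mm
δ_DE = 38700·181/(169·115000) = 0.3604 mm
δ = Σδ_i = 1.226 mm.

1.23 mm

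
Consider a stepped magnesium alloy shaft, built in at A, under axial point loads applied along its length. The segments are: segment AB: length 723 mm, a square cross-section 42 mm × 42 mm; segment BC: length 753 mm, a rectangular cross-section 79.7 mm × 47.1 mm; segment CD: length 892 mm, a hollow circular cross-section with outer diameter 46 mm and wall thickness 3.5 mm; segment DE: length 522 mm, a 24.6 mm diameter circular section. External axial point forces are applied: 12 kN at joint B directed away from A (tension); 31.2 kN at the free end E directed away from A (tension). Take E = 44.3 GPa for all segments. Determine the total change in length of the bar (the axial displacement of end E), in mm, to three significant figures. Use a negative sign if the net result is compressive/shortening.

Internal axial forces (sectioning from the free end, tension +): N_DE = 31.2 kN, N_CD = 31.2 kN, N_BC = 31.2 kN, N_AB = 43.2 kN.
A_AB = 1764 mm².
A_BC = 3754 mm².
A_CD = 467.3 mm².
A_DE = 475.3 mm².
δ_AB = 43200·723/(1764·44300) = 0.3997 mm
δ_BC = 31200·753/(3754·44300) = 0.1413 mm
δ_CD = 31200·892/(467.3·44300) = 1.344 mm
δ_DE = 31200·522/(475.3·44300) = 0.7735 mm
δ = Σδ_i = 2.659 mm.

2.66 mm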